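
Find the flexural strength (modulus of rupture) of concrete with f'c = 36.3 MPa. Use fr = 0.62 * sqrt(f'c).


fr = 0.62 * sqrt(36.3)
= 3.735 MPa

3.735


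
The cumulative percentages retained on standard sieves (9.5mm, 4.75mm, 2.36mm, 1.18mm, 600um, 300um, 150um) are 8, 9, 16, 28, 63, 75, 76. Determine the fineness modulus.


FM = sum(cumulative % retained) / 100
= 275 / 100
= 2.75

2.75


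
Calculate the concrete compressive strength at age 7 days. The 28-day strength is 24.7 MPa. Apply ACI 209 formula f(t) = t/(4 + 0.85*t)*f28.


f(7) = 7 / (4 + 0.85 * 7) * 24.7
= 7 / 9.95 * 24.7
= 17.38 MPa

17.38


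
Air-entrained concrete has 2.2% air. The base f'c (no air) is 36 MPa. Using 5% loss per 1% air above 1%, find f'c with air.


Strength loss = (2.2 - 1) * 5 = 6.0%
f'c = 36 * (1 - 6.0/100)
= 33.84 MPa

33.84


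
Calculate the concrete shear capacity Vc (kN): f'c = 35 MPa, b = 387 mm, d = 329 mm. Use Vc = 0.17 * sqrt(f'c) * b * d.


Vc = 0.17 * sqrt(35) * 387 * 329 / 1000
= 128.05 kN

128.05


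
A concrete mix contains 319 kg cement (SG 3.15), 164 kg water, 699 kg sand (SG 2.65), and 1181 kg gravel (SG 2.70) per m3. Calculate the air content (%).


Vol cement = 319 / (3.15 * 1000) = 0.10127 m3
Vol water = 164 / 1000 = 0.164 m3
Vol sand = 699 / (2.65 * 1000) = 0.263774 m3
Vol gravel = 1181 / (2.70 * 1000) = 0.437407 m3
Total solid + water volume = 0.966451 m3
Air = (1 - 0.966451) * 100 = 3.35%

3.35


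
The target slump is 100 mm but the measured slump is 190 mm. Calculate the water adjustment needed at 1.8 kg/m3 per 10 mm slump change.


Difference = 100 - 190 = -90 mm
Water adjustment = -90 * 1.8 / 10 = -16.2 kg/m3

-16.2


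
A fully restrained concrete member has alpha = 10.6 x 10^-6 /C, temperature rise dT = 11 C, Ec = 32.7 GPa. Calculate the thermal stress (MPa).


sigma = alpha * dT * Ec
= 10.6e-6 * 11 * 32.7 * 1000
= 3.813 MPa

3.813


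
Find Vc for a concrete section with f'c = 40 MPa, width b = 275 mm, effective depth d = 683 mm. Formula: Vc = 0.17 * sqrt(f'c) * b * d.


Vc = 0.17 * sqrt(40) * 275 * 683 / 1000
= 201.94 kN

201.94


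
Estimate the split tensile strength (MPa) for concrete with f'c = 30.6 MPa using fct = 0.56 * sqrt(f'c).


fct = 0.56 * sqrt(30.6)
= 0.56 * 5.532
= 3.098 MPa

3.098


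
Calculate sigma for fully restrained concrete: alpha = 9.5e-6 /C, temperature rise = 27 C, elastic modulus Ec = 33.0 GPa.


sigma = alpha * dT * Ec
= 9.5e-6 * 27 * 33.0 * 1000
= 8.464 MPa

8.464


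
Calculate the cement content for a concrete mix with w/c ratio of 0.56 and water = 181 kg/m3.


Cement = water / (w/c)
= 181 / 0.56
= 323.2 kg/m3

323.2


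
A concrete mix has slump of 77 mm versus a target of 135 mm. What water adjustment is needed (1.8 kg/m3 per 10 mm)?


Difference = 135 - 77 = 58 mm
Water adjustment = 58 * 1.8 / 10 = 10.4 kg/m3

10.4


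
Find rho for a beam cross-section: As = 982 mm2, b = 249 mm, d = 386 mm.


rho = As / (b * d)
= 982 / (249 * 386)
= 0.0102

0.0102


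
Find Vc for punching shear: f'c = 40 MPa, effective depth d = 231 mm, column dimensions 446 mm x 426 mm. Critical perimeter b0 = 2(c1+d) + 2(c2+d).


b0 = 2*(446 + 231) + 2*(426 + 231) = 2668 mm
Vc = 0.33 * sqrt(40) * 2668 * 231 / 1000
= 1286.3 kN

1286.3


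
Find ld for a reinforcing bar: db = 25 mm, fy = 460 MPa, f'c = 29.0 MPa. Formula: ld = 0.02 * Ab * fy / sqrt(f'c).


Ab = pi * 25^2 / 4 = 490.874 mm2
ld = 0.02 * 490.874 * 460 / sqrt(29.0)
= 838.6 mm

838.6


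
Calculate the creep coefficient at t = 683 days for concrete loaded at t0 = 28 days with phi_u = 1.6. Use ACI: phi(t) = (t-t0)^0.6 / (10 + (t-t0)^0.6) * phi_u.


dt = 683 - 28 = 655
phi = 655^0.6 / (10 + 655^0.6) * 1.6
= 1.329

1.329


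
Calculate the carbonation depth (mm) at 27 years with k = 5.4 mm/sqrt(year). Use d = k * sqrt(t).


depth = k * sqrt(t)
= 5.4 * sqrt(27)
= 28.06 mm

28.06


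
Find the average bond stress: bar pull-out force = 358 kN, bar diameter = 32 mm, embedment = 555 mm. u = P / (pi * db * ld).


u = P / (pi * db * ld)
= 358 * 1000 / (pi * 32 * 555)
= 6.416 MPa

6.416


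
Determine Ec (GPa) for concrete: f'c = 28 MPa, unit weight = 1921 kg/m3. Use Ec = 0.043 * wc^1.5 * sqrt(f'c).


Ec = 0.043 * 1921^1.5 * sqrt(28) / 1000
= 19.16 GPa

19.16


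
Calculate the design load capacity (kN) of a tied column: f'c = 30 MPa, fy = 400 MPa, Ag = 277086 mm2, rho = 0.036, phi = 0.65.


Ast = rho * Ag = 0.036 * 277086 = 9975.096 mm2
phi*Pn = 0.65 * 0.80 * (0.85 * 30 * (277086 - 9975.096) + 400 * 9975.096) / 1000
= 5616.71 kN

5616.71


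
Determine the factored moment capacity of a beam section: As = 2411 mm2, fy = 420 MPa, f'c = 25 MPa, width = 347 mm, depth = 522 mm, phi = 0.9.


a = As * fy / (0.85 * f'c * b)
= 2411 * 420 / (0.85 * 25 * 347)
= 137.3277 mm
Mn = As * fy * (d - a/2) / 10^6
= 459.0573 kN-m
phi*Mn = 0.9 * 459.0573 = 413.15 kN-m

413.15


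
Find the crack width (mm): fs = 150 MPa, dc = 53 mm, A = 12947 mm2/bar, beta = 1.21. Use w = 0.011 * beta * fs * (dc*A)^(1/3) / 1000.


w = 0.011 * beta * fs * (dc * A)^(1/3) / 1000
= 0.011 * 1.21 * 150 * (53 * 12947)^(1/3) / 1000
= 0.176 mm

0.176


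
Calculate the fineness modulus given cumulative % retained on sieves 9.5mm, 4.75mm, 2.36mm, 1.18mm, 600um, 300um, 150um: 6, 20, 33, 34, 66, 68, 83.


FM = sum(cumulative % retained) / 100
= 310 / 100
= 3.1

3.1


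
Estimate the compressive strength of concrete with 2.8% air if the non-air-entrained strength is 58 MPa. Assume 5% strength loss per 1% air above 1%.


Strength loss = (2.8 - 1) * 5 = 9.0%
f'c = 58 * (1 - 9.0/100)
= 52.78 MPa

52.78


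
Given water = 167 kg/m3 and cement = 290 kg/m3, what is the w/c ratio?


w/c = water / cement
w/c = 167 / 290 = 0.576

0.576


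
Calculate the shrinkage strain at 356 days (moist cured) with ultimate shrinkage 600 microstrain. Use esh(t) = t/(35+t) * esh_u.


esh(356) = 356 / (35 + 356) * 600
= 356 / 391 * 600
= 546.3 microstrain

546.3


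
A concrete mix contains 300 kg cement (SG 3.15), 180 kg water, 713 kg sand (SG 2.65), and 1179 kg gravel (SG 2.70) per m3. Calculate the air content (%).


Vol cement = 300 / (3.15 * 1000) = 0.095238 m3
Vol water = 180 / 1000 = 0.18 m3
Vol sand = 713 / (2.65 * 1000) = 0.269057 m3
Vol gravel = 1179 / (2.70 * 1000) = 0.436667 m3
Total solid + water volume = 0.980961 m3
Air = (1 - 0.980961) * 100 = 1.9%

1.9


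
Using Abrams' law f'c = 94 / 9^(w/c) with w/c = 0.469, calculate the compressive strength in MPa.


f'c = 94 / 9^0.469
= 94 / 2.802
= 33.54 MPa

33.54


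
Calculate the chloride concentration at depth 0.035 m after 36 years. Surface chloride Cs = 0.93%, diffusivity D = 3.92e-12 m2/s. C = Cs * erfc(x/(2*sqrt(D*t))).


t_seconds = 36 * 365.25 * 24 * 3600 = 1136073600.0 s
arg = 0.035 / (2 * sqrt(3.92e-12 * 1136073600.0))
= 0.2622
erfc(0.2622) = 0.7107
C = 0.93 * 0.7107 = 0.661%

0.661


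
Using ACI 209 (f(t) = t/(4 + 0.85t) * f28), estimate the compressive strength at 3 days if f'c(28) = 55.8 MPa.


f(3) = 3 / (4 + 0.85 * 3) * 55.8
= 3 / 6.55 * 55.8
= 25.56 MPa

25.56


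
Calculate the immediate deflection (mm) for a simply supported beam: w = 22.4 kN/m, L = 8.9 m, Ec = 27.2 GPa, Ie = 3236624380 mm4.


Convert: L = 8.9 m = 8900 mm, Ec = 27.2 GPa = 27200 MPa
delta = 5 * 22.4 * 8900^4 / (384 * 27200 * 3236624380)
= 20.79 mm

20.79


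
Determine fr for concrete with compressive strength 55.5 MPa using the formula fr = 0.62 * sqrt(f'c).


fr = 0.62 * sqrt(55.5)
= 4.619 MPa

4.619


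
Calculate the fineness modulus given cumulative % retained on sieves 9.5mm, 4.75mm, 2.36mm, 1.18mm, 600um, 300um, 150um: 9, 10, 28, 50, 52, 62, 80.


FM = sum(cumulative % retained) / 100
= 291 / 100
= 2.91

2.91


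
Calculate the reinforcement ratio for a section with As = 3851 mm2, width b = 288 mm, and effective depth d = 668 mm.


rho = As / (b * d)
= 3851 / (288 * 668)
= 0.02

0.02


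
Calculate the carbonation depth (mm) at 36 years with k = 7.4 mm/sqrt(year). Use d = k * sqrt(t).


depth = k * sqrt(t)
= 7.4 * sqrt(36)
= 44.4 mm

44.4


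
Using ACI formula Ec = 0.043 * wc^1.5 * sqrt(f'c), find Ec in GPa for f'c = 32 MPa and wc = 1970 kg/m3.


Ec = 0.043 * 1970^1.5 * sqrt(32) / 1000
= 21.27 GPa

21.27


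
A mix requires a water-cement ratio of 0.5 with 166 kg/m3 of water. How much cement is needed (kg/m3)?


Cement = water / (w/c)
= 166 / 0.5
= 332.0 kg/m3

332.0


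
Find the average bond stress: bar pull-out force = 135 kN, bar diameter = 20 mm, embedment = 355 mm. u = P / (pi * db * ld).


u = P / (pi * db * ld)
= 135 * 1000 / (pi * 20 * 355)
= 6.052 MPa

6.052


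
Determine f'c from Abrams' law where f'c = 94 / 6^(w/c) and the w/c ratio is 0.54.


f'c = 94 / 6^0.54
= 94 / 2.631
= 35.72 MPa

35.72


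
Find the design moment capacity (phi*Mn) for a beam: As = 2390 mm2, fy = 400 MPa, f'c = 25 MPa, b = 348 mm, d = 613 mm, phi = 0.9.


a = As * fy / (0.85 * f'c * b)
= 2390 * 400 / (0.85 * 25 * 348)
= 129.2765 mm
Mn = As * fy * (d - a/2) / 10^6
= 524.2338 kN-m
phi*Mn = 0.9 * 524.2338 = 471.81 kN-m

471.81


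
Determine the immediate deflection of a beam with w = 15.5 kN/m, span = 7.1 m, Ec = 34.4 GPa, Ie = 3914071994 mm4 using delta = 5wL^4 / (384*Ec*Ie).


Convert: L = 7.1 m = 7100 mm, Ec = 34.4 GPa = 34400 MPa
delta = 5 * 15.5 * 7100^4 / (384 * 34400 * 3914071994)
= 3.81 mm

3.81


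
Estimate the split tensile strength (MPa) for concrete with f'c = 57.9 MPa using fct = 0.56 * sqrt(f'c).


fct = 0.56 * sqrt(57.9)
= 0.56 * 7.609
= 4.261 MPa

4.261


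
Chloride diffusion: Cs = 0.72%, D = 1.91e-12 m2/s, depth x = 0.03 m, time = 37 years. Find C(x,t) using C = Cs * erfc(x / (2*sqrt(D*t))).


t_seconds = 37 * 365.25 * 24 * 3600 = 1167631200.0 s
arg = 0.03 / (2 * sqrt(1.91e-12 * 1167631200.0))
= 0.3176
erfc(0.3176) = 0.6533
C = 0.72 * 0.6533 = 0.4704%

0.4704


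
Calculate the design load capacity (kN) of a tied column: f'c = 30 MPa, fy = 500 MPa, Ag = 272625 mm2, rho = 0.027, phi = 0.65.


Ast = rho * Ag = 0.027 * 272625 = 7360.875 mm2
phi*Pn = 0.65 * 0.80 * (0.85 * 30 * (272625 - 7360.875) + 500 * 7360.875) / 1000
= 5431.23 kN

5431.23


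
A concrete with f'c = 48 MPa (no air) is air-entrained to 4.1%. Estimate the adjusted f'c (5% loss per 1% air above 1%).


Strength loss = (4.1 - 1) * 5 = 15.5%
f'c = 48 * (1 - 15.5/100)
= 40.56 MPa

40.56


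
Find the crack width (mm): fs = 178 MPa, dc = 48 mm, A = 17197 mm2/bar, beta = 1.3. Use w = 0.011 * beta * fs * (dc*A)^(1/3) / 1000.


w = 0.011 * beta * fs * (dc * A)^(1/3) / 1000
= 0.011 * 1.3 * 178 * (48 * 17197)^(1/3) / 1000
= 0.239 mm

0.239


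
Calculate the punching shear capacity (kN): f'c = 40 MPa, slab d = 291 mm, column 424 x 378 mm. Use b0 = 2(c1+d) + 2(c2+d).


b0 = 2*(424 + 291) + 2*(378 + 291) = 2768 mm
Vc = 0.33 * sqrt(40) * 2768 * 291 / 1000
= 1681.14 kN

1681.14


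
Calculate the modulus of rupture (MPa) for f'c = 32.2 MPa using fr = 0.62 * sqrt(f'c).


fr = 0.62 * sqrt(32.2)
= 3.518 MPa

3.518


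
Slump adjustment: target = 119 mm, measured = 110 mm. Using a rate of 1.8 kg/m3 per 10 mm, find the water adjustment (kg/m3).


Difference = 119 - 110 = 9 mm
Water adjustment = 9 * 1.8 / 10 = 1.6 kg/m3

1.6


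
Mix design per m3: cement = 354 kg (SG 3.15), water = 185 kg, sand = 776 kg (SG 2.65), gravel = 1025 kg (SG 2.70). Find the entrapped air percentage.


Vol cement = 354 / (3.15 * 1000) = 0.112381 m3
Vol water = 185 / 1000 = 0.185 m3
Vol sand = 776 / (2.65 * 1000) = 0.29283 m3
Vol gravel = 1025 / (2.70 * 1000) = 0.37963 m3
Total solid + water volume = 0.969841 m3
Air = (1 - 0.969841) * 100 = 3.02%

3.02


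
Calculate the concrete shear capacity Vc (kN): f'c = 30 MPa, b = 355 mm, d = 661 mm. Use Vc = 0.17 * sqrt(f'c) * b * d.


Vc = 0.17 * sqrt(30) * 355 * 661 / 1000
= 218.49 kN

218.49


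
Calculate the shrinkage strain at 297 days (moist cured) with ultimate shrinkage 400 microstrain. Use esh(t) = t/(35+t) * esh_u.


esh(297) = 297 / (35 + 297) * 400
= 297 / 332 * 400
= 357.8 microstrain

357.8


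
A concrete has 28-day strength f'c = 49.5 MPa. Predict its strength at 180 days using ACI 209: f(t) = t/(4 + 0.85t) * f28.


f(180) = 180 / (4 + 0.85 * 180) * 49.5
= 180 / 157.0 * 49.5
= 56.75 MPa

56.75


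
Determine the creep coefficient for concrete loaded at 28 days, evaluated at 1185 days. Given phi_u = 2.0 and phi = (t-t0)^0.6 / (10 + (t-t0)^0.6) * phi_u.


dt = 1185 - 28 = 1157
phi = 1157^0.6 / (10 + 1157^0.6) * 2.0
= 1.746

1.746


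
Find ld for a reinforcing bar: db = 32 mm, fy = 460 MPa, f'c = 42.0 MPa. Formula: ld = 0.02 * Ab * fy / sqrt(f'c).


Ab = pi * 32^2 / 4 = 804.248 mm2
ld = 0.02 * 804.248 * 460 / sqrt(42.0)
= 1141.7 mm

1141.7


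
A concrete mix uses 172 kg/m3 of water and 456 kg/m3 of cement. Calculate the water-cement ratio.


w/c = water / cement
w/c = 172 / 456 = 0.377

0.377


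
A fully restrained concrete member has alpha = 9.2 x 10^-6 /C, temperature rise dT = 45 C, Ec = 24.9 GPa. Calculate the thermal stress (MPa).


sigma = alpha * dT * Ec
= 9.2e-6 * 45 * 24.9 * 1000
= 10.309 MPa

10.309


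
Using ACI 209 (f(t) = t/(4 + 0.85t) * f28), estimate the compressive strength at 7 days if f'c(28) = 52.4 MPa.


f(7) = 7 / (4 + 0.85 * 7) * 52.4
= 7 / 9.95 * 52.4
= 36.86 MPa

36.86


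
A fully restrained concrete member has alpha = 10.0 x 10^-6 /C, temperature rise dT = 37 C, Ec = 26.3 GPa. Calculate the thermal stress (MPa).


sigma = alpha * dT * Ec
= 10.0e-6 * 37 * 26.3 * 1000
= 9.731 MPa

9.731


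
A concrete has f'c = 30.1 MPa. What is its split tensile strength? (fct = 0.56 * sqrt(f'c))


fct = 0.56 * sqrt(30.1)
= 0.56 * 5.486
= 3.072 MPa

3.072


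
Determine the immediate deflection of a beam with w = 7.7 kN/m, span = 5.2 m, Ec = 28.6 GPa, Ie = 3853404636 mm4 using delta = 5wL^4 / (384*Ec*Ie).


Convert: L = 5.2 m = 5200 mm, Ec = 28.6 GPa = 28600 MPa
delta = 5 * 7.7 * 5200^4 / (384 * 28600 * 3853404636)
= 0.67 mm

0.67


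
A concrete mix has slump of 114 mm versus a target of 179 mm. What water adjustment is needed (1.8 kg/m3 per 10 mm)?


Difference = 179 - 114 = 65 mm
Water adjustment = 65 * 1.8 / 10 = 11.7 kg/m3

11.7


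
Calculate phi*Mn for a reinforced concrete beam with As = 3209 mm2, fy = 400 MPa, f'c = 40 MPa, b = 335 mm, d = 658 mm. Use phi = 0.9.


a = As * fy / (0.85 * f'c * b)
= 3209 * 400 / (0.85 * 40 * 335)
= 112.6953 mm
Mn = As * fy * (d - a/2) / 10^6
= 772.2809 kN-m
phi*Mn = 0.9 * 772.2809 = 695.05 kN-m

695.05


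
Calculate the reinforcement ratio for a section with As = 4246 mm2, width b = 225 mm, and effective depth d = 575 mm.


rho = As / (b * d)
= 4246 / (225 * 575)
= 0.0328

0.0328


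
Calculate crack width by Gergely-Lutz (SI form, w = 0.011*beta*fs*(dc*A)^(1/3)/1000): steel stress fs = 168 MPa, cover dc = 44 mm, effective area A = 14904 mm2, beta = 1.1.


w = 0.011 * beta * fs * (dc * A)^(1/3) / 1000
= 0.011 * 1.1 * 168 * (44 * 14904)^(1/3) / 1000
= 0.177 mm

0.177


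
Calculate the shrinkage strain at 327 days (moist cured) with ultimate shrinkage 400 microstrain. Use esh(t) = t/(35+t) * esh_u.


esh(327) = 327 / (35 + 327) * 400
= 327 / 362 * 400
= 361.3 microstrain

361.3


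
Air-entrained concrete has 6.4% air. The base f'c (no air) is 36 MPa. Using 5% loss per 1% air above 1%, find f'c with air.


Strength loss = (6.4 - 1) * 5 = 27.0%
f'c = 36 * (1 - 27.0/100)
= 26.28 MPa

26.28


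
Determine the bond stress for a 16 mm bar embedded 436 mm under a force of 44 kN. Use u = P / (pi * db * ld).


u = P / (pi * db * ld)
= 44 * 1000 / (pi * 16 * 436)
= 2.008 MPa

2.008


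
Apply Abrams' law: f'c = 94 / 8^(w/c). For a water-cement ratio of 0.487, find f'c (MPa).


f'c = 94 / 8^0.487
= 94 / 2.753
= 34.14 MPa

34.14


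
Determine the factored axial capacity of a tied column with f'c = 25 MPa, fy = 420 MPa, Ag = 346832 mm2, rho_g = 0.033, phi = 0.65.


Ast = rho * Ag = 0.033 * 346832 = 11445.456 mm2
phi*Pn = 0.65 * 0.80 * (0.85 * 25 * (346832 - 11445.456) + 420 * 11445.456) / 1000
= 6205.71 kN

6205.71


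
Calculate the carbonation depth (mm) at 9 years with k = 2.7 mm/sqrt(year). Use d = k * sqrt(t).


depth = k * sqrt(t)
= 2.7 * sqrt(9)
= 8.1 mm

8.1


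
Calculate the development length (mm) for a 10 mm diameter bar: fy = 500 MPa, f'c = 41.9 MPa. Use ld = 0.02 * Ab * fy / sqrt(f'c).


Ab = pi * 10^2 / 4 = 78.54 mm2
ld = 0.02 * 78.54 * 500 / sqrt(41.9)
= 121.3 mm

121.3


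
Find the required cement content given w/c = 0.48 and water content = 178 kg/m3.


Cement = water / (w/c)
= 178 / 0.48
= 370.8 kg/m3

370.8


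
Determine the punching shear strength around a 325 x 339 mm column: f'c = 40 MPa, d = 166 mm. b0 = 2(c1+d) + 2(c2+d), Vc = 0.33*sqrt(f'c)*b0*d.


b0 = 2*(325 + 166) + 2*(339 + 166) = 1992 mm
Vc = 0.33 * sqrt(40) * 1992 * 166 / 1000
= 690.15 kN

690.15


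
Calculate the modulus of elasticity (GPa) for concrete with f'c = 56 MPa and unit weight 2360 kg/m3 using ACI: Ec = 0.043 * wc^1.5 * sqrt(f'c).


Ec = 0.043 * 2360^1.5 * sqrt(56) / 1000
= 36.89 GPa

36.89


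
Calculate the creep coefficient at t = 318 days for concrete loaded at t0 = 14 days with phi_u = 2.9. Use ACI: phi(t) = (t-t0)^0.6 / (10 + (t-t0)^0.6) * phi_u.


dt = 318 - 14 = 304
phi = 304^0.6 / (10 + 304^0.6) * 2.9
= 2.191

2.191


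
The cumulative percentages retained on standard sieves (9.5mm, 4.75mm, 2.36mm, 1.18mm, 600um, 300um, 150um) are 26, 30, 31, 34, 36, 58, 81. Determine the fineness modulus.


FM = sum(cumulative % retained) / 100
= 296 / 100
= 2.96

2.96


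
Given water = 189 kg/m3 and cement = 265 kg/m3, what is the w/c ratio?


w/c = water / cement
w/c = 189 / 265 = 0.713

0.713


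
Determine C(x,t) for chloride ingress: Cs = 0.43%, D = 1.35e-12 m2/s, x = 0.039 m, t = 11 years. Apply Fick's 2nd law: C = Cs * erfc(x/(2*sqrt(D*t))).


t_seconds = 11 * 365.25 * 24 * 3600 = 347133600.0 s
arg = 0.039 / (2 * sqrt(1.35e-12 * 347133600.0))
= 0.9008
erfc(0.9008) = 0.2027
C = 0.43 * 0.2027 = 0.0872%

0.0872


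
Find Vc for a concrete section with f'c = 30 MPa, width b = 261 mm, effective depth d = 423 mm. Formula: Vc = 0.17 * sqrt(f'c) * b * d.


Vc = 0.17 * sqrt(30) * 261 * 423 / 1000
= 102.8 kN

102.8


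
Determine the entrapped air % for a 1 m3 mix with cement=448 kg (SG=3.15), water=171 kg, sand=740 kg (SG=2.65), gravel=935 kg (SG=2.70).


Vol cement = 448 / (3.15 * 1000) = 0.142222 m3
Vol water = 171 / 1000 = 0.171 m3
Vol sand = 740 / (2.65 * 1000) = 0.279245 m3
Vol gravel = 935 / (2.70 * 1000) = 0.346296 m3
Total solid + water volume = 0.938764 m3
Air = (1 - 0.938764) * 100 = 6.12%

6.12


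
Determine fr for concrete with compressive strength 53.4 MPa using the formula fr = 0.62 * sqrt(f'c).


fr = 0.62 * sqrt(53.4)
= 4.531 MPa

4.531


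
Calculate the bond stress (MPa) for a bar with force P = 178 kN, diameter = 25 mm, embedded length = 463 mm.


u = P / (pi * db * ld)
= 178 * 1000 / (pi * 25 * 463)
= 4.895 MPa

4.895


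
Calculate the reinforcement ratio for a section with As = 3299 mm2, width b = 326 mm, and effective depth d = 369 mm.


rho = As / (b * d)
= 3299 / (326 * 369)
= 0.0274

0.0274


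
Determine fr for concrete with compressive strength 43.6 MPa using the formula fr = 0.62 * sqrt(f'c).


fr = 0.62 * sqrt(43.6)
= 4.094 MPa

4.094


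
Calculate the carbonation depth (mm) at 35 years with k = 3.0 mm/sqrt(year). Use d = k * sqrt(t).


depth = k * sqrt(t)
= 3.0 * sqrt(35)
= 17.75 mm

17.75


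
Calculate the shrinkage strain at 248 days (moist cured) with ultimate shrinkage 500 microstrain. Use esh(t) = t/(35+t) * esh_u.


esh(248) = 248 / (35 + 248) * 500
= 248 / 283 * 500
= 438.2 microstrain

438.2


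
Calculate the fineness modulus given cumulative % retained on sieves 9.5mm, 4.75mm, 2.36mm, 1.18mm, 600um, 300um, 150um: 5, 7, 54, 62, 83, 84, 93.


FM = sum(cumulative % retained) / 100
= 388 / 100
= 3.88

3.88


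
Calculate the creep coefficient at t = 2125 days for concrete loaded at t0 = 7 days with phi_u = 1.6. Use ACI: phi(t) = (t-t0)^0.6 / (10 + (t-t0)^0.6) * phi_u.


dt = 2125 - 7 = 2118
phi = 2118^0.6 / (10 + 2118^0.6) * 1.6
= 1.453

1.453


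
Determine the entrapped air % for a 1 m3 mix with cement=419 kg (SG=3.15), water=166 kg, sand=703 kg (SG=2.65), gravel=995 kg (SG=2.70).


Vol cement = 419 / (3.15 * 1000) = 0.133016 m3
Vol water = 166 / 1000 = 0.166 m3
Vol sand = 703 / (2.65 * 1000) = 0.265283 m3
Vol gravel = 995 / (2.70 * 1000) = 0.368519 m3
Total solid + water volume = 0.932817 m3
Air = (1 - 0.932817) * 100 = 6.72%

6.72


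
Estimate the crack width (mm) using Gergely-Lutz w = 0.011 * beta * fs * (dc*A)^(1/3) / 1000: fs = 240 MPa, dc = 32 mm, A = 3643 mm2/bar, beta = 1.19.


w = 0.011 * beta * fs * (dc * A)^(1/3) / 1000
= 0.011 * 1.19 * 240 * (32 * 3643)^(1/3) / 1000
= 0.153 mm

0.153


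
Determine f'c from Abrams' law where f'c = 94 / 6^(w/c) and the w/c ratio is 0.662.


f'c = 94 / 6^0.662
= 94 / 3.274
= 28.71 MPa

28.71


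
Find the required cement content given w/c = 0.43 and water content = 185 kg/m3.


Cement = water / (w/c)
= 185 / 0.43
= 430.2 kg/m3

430.2


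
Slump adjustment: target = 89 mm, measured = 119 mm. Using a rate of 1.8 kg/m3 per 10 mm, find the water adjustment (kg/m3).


Difference = 89 - 119 = -30 mm
Water adjustment = -30 * 1.8 / 10 = -5.4 kg/m3

-5.4


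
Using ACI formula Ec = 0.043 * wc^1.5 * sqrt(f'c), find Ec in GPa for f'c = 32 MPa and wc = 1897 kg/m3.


Ec = 0.043 * 1897^1.5 * sqrt(32) / 1000
= 20.1 GPa

20.1


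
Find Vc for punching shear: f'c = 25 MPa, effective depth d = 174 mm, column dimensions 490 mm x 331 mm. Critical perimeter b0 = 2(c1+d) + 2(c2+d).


b0 = 2*(490 + 174) + 2*(331 + 174) = 2338 mm
Vc = 0.33 * sqrt(25) * 2338 * 174 / 1000
= 671.24 kN

671.24


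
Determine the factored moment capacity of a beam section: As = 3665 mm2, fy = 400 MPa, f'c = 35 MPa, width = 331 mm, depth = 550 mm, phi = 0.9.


a = As * fy / (0.85 * f'c * b)
= 3665 * 400 / (0.85 * 35 * 331)
= 148.8741 mm
Mn = As * fy * (d - a/2) / 10^6
= 697.1753 kN-m
phi*Mn = 0.9 * 697.1753 = 627.46 kN-m

627.46


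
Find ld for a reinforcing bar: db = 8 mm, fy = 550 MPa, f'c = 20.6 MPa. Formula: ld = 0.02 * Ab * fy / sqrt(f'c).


Ab = pi * 8^2 / 4 = 50.265 mm2
ld = 0.02 * 50.265 * 550 / sqrt(20.6)
= 121.8 mm

121.8


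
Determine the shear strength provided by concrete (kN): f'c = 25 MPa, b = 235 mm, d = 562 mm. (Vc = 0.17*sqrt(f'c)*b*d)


Vc = 0.17 * sqrt(25) * 235 * 562 / 1000
= 112.26 kN

112.26


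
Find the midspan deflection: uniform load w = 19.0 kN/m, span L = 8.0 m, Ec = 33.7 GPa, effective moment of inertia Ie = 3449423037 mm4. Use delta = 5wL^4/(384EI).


Convert: L = 8.0 m = 8000 mm, Ec = 33.7 GPa = 33700 MPa
delta = 5 * 19.0 * 8000^4 / (384 * 33700 * 3449423037)
= 8.72 mm

8.72


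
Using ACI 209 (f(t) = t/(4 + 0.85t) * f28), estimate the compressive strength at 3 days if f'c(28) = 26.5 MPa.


f(3) = 3 / (4 + 0.85 * 3) * 26.5
= 3 / 6.55 * 26.5
= 12.14 MPa

12.14


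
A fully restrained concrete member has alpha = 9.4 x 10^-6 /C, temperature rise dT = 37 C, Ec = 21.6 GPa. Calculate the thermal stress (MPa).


sigma = alpha * dT * Ec
= 9.4e-6 * 37 * 21.6 * 1000
= 7.512 MPa

7.512


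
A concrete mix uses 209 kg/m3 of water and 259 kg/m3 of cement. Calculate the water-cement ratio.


w/c = water / cement
w/c = 209 / 259 = 0.807

0.807


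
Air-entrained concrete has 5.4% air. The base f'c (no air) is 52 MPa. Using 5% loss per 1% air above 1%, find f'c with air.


Strength loss = (5.4 - 1) * 5 = 22.0%
f'c = 52 * (1 - 22.0/100)
= 40.56 MPa

40.56


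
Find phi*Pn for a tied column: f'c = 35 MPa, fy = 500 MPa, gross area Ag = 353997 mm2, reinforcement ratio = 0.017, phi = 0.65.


Ast = rho * Ag = 0.017 * 353997 = 6017.949 mm2
phi*Pn = 0.65 * 0.80 * (0.85 * 35 * (353997 - 6017.949) + 500 * 6017.949) / 1000
= 6947.9 kN

6947.9


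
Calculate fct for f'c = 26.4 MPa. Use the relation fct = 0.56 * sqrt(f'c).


fct = 0.56 * sqrt(26.4)
= 0.56 * 5.138
= 2.877 MPa

2.877


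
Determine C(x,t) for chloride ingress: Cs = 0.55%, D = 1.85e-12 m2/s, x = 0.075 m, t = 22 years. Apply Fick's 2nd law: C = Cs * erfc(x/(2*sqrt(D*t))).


t_seconds = 22 * 365.25 * 24 * 3600 = 694267200.0 s
arg = 0.075 / (2 * sqrt(1.85e-12 * 694267200.0))
= 1.0464
erfc(1.0464) = 0.1389
C = 0.55 * 0.1389 = 0.0764%

0.0764


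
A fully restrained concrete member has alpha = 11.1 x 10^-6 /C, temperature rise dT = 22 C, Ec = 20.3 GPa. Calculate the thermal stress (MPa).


sigma = alpha * dT * Ec
= 11.1e-6 * 22 * 20.3 * 1000
= 4.957 MPa

4.957


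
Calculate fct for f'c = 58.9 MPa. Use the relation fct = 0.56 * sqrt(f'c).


fct = 0.56 * sqrt(58.9)
= 0.56 * 7.675
= 4.298 MPa

4.298


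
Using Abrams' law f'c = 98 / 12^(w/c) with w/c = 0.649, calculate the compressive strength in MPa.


f'c = 98 / 12^0.649
= 98 / 5.016
= 19.54 MPa

19.54


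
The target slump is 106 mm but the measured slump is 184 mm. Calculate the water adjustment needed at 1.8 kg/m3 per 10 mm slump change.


Difference = 106 - 184 = -78 mm
Water adjustment = -78 * 1.8 / 10 = -14.0 kg/m3

-14.0


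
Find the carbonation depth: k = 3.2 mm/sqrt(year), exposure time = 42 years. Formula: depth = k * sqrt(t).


depth = k * sqrt(t)
= 3.2 * sqrt(42)
= 20.74 mm

20.74


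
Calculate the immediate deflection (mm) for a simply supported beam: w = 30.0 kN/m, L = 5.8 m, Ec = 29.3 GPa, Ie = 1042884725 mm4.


Convert: L = 5.8 m = 5800 mm, Ec = 29.3 GPa = 29300 MPa
delta = 5 * 30.0 * 5800^4 / (384 * 29300 * 1042884725)
= 14.47 mm

14.47


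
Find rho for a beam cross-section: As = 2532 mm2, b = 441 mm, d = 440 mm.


rho = As / (b * d)
= 2532 / (441 * 440)
= 0.013

0.013


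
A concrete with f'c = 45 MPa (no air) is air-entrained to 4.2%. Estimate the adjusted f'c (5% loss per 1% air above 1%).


Strength loss = (4.2 - 1) * 5 = 16.0%
f'c = 45 * (1 - 16.0/100)
= 37.8 MPa

37.8


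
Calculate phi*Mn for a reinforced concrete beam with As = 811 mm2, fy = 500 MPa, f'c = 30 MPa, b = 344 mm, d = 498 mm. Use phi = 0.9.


a = As * fy / (0.85 * f'c * b)
= 811 * 500 / (0.85 * 30 * 344)
= 46.2266 mm
Mn = As * fy * (d - a/2) / 10^6
= 192.5666 kN-m
phi*Mn = 0.9 * 192.5666 = 173.31 kN-m

173.31


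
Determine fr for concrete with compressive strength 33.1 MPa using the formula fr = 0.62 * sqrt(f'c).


fr = 0.62 * sqrt(33.1)
= 3.567 MPa

3.567


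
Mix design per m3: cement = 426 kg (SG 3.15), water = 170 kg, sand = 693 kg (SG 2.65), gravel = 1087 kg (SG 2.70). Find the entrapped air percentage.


Vol cement = 426 / (3.15 * 1000) = 0.135238 m3
Vol water = 170 / 1000 = 0.17 m3
Vol sand = 693 / (2.65 * 1000) = 0.261509 m3
Vol gravel = 1087 / (2.70 * 1000) = 0.402593 m3
Total solid + water volume = 0.96934 m3
Air = (1 - 0.96934) * 100 = 3.07%

3.07


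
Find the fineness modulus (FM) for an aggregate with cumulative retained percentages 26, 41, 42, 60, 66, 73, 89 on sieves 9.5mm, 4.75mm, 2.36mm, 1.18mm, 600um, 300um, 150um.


FM = sum(cumulative % retained) / 100
= 397 / 100
= 3.97

3.97


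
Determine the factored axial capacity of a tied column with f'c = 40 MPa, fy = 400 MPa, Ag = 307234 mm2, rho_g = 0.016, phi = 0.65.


Ast = rho * Ag = 0.016 * 307234 = 4915.744 mm2
phi*Pn = 0.65 * 0.80 * (0.85 * 40 * (307234 - 4915.744) + 400 * 4915.744) / 1000
= 6367.46 kN

6367.46


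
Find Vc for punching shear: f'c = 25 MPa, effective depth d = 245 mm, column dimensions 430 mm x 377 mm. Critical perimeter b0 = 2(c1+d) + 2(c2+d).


b0 = 2*(430 + 245) + 2*(377 + 245) = 2594 mm
Vc = 0.33 * sqrt(25) * 2594 * 245 / 1000
= 1048.62 kN

1048.62


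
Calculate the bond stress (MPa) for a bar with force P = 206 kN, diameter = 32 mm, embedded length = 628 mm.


u = P / (pi * db * ld)
= 206 * 1000 / (pi * 32 * 628)
= 3.263 MPa

3.263


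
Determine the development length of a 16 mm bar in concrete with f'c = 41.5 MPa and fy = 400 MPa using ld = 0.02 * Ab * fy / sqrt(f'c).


Ab = pi * 16^2 / 4 = 201.062 mm2
ld = 0.02 * 201.062 * 400 / sqrt(41.5)
= 249.7 mm

249.7


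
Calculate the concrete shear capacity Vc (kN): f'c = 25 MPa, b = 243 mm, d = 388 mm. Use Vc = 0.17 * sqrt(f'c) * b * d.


Vc = 0.17 * sqrt(25) * 243 * 388 / 1000
= 80.14 kN

80.14


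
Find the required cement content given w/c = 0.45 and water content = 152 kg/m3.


Cement = water / (w/c)
= 152 / 0.45
= 337.8 kg/m3

337.8


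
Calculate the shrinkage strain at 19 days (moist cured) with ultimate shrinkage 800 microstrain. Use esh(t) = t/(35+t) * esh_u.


esh(19) = 19 / (35 + 19) * 800
= 19 / 54 * 800
= 281.5 microstrain

281.5


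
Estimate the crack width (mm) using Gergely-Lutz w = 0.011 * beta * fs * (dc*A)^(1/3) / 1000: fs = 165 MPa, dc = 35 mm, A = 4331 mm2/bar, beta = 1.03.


w = 0.011 * beta * fs * (dc * A)^(1/3) / 1000
= 0.011 * 1.03 * 165 * (35 * 4331)^(1/3) / 1000
= 0.1 mm

0.1


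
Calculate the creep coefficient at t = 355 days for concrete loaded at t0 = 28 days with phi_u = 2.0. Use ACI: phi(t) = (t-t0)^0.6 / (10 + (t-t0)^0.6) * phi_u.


dt = 355 - 28 = 327
phi = 327^0.6 / (10 + 327^0.6) * 2.0
= 1.527

1.527


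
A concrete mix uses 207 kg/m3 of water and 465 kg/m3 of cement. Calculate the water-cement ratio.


w/c = water / cement
w/c = 207 / 465 = 0.445

0.445


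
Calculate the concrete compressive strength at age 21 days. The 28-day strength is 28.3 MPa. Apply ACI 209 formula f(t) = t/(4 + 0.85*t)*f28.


f(21) = 21 / (4 + 0.85 * 21) * 28.3
= 21 / 21.85 * 28.3
= 27.2 MPa

27.2


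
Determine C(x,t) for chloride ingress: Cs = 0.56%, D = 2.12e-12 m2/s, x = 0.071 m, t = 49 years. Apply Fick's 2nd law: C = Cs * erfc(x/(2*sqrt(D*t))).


t_seconds = 49 * 365.25 * 24 * 3600 = 1546322400.0 s
arg = 0.071 / (2 * sqrt(2.12e-12 * 1546322400.0))
= 0.62
erfc(0.62) = 0.3806
C = 0.56 * 0.3806 = 0.2131%

0.2131


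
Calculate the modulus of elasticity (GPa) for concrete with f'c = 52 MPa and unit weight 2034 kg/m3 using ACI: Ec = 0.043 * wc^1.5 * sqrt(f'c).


Ec = 0.043 * 2034^1.5 * sqrt(52) / 1000
= 28.44 GPa

28.44


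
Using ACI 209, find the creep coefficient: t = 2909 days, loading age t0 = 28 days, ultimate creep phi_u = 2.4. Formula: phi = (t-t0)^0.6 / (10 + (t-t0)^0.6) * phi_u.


dt = 2909 - 28 = 2881
phi = 2881^0.6 / (10 + 2881^0.6) * 2.4
= 2.214

2.214


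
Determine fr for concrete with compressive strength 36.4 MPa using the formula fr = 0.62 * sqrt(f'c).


fr = 0.62 * sqrt(36.4)
= 3.741 MPa

3.741


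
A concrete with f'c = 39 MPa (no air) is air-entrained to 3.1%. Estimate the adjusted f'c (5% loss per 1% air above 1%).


Strength loss = (3.1 - 1) * 5 = 10.5%
f'c = 39 * (1 - 10.5/100)
= 34.91 MPa

34.91


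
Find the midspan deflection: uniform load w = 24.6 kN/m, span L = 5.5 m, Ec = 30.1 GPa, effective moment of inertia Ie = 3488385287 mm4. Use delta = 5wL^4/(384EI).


Convert: L = 5.5 m = 5500 mm, Ec = 30.1 GPa = 30100 MPa
delta = 5 * 24.6 * 5500^4 / (384 * 30100 * 3488385287)
= 2.79 mm

2.79


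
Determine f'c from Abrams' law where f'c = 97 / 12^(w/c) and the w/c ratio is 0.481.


f'c = 97 / 12^0.481
= 97 / 3.304
= 29.36 MPa

29.36


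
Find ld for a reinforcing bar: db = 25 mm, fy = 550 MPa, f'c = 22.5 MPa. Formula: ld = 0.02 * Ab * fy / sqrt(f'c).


Ab = pi * 25^2 / 4 = 490.874 mm2
ld = 0.02 * 490.874 * 550 / sqrt(22.5)
= 1138.3 mm

1138.3


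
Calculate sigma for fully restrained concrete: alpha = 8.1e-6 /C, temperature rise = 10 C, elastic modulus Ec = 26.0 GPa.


sigma = alpha * dT * Ec
= 8.1e-6 * 10 * 26.0 * 1000
= 2.106 MPa

2.106


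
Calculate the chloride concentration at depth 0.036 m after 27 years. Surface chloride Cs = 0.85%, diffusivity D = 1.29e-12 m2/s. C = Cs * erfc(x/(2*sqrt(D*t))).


t_seconds = 27 * 365.25 * 24 * 3600 = 852055200.0 s
arg = 0.036 / (2 * sqrt(1.29e-12 * 852055200.0))
= 0.5429
erfc(0.5429) = 0.4426
C = 0.85 * 0.4426 = 0.3762%

0.3762


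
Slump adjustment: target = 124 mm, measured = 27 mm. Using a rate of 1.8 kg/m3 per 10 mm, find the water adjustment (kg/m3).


Difference = 124 - 27 = 97 mm
Water adjustment = 97 * 1.8 / 10 = 17.5 kg/m3

17.5


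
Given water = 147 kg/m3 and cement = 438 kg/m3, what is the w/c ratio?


w/c = water / cement
w/c = 147 / 438 = 0.336

0.336


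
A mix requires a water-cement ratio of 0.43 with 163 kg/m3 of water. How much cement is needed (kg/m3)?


Cement = water / (w/c)
= 163 / 0.43
= 379.1 kg/m3

379.1


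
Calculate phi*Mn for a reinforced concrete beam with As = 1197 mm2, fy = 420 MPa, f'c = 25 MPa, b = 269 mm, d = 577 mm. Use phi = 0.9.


a = As * fy / (0.85 * f'c * b)
= 1197 * 420 / (0.85 * 25 * 269)
= 87.9493 mm
Mn = As * fy * (d - a/2) / 10^6
= 267.9732 kN-m
phi*Mn = 0.9 * 267.9732 = 241.18 kN-m

241.18


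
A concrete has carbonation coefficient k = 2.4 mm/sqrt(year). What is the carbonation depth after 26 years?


depth = k * sqrt(t)
= 2.4 * sqrt(26)
= 12.24 mm

12.24


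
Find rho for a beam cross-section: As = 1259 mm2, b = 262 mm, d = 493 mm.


rho = As / (b * d)
= 1259 / (262 * 493)
= 0.0097

0.0097


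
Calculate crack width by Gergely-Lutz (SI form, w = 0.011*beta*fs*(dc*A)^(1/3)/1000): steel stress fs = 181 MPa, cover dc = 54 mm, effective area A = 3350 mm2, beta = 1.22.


w = 0.011 * beta * fs * (dc * A)^(1/3) / 1000
= 0.011 * 1.22 * 181 * (54 * 3350)^(1/3) / 1000
= 0.137 mm

0.137


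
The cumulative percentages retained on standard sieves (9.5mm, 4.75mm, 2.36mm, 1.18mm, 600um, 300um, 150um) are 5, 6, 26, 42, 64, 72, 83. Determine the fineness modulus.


FM = sum(cumulative % retained) / 100
= 298 / 100
= 2.98

2.98


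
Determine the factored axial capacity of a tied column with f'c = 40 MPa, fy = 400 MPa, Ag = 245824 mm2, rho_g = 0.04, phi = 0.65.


Ast = rho * Ag = 0.04 * 245824 = 9832.96 mm2
phi*Pn = 0.65 * 0.80 * (0.85 * 40 * (245824 - 9832.96) + 400 * 9832.96) / 1000
= 6217.58 kN

6217.58


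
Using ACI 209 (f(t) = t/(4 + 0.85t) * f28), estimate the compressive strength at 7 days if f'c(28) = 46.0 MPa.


f(7) = 7 / (4 + 0.85 * 7) * 46.0
= 7 / 9.95 * 46.0
= 32.36 MPa

32.36


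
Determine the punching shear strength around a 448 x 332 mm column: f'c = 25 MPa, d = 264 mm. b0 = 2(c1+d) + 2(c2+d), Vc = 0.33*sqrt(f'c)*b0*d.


b0 = 2*(448 + 264) + 2*(332 + 264) = 2616 mm
Vc = 0.33 * sqrt(25) * 2616 * 264 / 1000
= 1139.53 kN

1139.53


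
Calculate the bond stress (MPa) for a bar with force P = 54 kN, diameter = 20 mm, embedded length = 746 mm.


u = P / (pi * db * ld)
= 54 * 1000 / (pi * 20 * 746)
= 1.152 MPa

1.152


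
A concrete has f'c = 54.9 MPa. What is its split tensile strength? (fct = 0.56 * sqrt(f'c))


fct = 0.56 * sqrt(54.9)
= 0.56 * 7.409
= 4.149 MPa

4.149


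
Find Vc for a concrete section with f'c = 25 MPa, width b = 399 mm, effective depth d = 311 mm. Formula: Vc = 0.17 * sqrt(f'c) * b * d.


Vc = 0.17 * sqrt(25) * 399 * 311 / 1000
= 105.48 kN

105.48


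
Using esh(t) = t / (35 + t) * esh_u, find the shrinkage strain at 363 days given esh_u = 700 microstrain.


esh(363) = 363 / (35 + 363) * 700
= 363 / 398 * 700
= 638.4 microstrain

638.4


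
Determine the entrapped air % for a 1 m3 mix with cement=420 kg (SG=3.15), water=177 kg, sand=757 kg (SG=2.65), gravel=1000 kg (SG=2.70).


Vol cement = 420 / (3.15 * 1000) = 0.133333 m3
Vol water = 177 / 1000 = 0.177 m3
Vol sand = 757 / (2.65 * 1000) = 0.28566 m3
Vol gravel = 1000 / (2.70 * 1000) = 0.37037 m3
Total solid + water volume = 0.966364 m3
Air = (1 - 0.966364) * 100 = 3.36%

3.36


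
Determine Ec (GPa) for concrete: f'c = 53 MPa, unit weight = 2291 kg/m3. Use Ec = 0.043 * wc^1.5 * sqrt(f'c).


Ec = 0.043 * 2291^1.5 * sqrt(53) / 1000
= 34.33 GPa

34.33


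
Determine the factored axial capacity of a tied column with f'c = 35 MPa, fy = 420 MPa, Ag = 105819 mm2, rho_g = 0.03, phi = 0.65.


Ast = rho * Ag = 0.03 * 105819 = 3174.57 mm2
phi*Pn = 0.65 * 0.80 * (0.85 * 35 * (105819 - 3174.57) + 420 * 3174.57) / 1000
= 2281.24 kN

2281.24


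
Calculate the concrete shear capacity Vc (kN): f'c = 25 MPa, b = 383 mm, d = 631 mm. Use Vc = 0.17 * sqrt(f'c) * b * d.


Vc = 0.17 * sqrt(25) * 383 * 631 / 1000
= 205.42 kN

205.42


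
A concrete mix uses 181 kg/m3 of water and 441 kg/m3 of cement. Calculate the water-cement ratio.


w/c = water / cement
w/c = 181 / 441 = 0.41

0.41


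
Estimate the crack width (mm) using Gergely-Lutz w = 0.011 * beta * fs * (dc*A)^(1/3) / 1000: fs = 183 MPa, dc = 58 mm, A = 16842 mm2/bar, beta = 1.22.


w = 0.011 * beta * fs * (dc * A)^(1/3) / 1000
= 0.011 * 1.22 * 183 * (58 * 16842)^(1/3) / 1000
= 0.244 mm

0.244


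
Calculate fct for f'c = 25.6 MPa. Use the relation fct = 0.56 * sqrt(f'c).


fct = 0.56 * sqrt(25.6)
= 0.56 * 5.06
= 2.833 MPa

2.833


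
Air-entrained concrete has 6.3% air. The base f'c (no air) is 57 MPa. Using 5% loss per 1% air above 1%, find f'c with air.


Strength loss = (6.3 - 1) * 5 = 26.5%
f'c = 57 * (1 - 26.5/100)
= 41.89 MPa

41.89


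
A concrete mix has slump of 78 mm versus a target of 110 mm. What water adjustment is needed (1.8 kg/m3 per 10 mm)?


Difference = 110 - 78 = 32 mm
Water adjustment = 32 * 1.8 / 10 = 5.8 kg/m3

5.8


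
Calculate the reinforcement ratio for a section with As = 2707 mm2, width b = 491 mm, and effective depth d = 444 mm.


rho = As / (b * d)
= 2707 / (491 * 444)
= 0.0124

0.0124


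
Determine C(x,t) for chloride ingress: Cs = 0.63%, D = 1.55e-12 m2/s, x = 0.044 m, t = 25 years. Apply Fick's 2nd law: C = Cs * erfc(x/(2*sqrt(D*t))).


t_seconds = 25 * 365.25 * 24 * 3600 = 788940000.0 s
arg = 0.044 / (2 * sqrt(1.55e-12 * 788940000.0))
= 0.6291
erfc(0.6291) = 0.3736
C = 0.63 * 0.3736 = 0.2354%

0.2354


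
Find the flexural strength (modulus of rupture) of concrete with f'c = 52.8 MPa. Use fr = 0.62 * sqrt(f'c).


fr = 0.62 * sqrt(52.8)
= 4.505 MPa

4.505


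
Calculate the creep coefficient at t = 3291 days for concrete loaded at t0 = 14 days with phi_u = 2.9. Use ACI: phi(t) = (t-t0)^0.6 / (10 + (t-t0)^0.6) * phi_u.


dt = 3291 - 14 = 3277
phi = 3277^0.6 / (10 + 3277^0.6) * 2.9
= 2.691

2.691


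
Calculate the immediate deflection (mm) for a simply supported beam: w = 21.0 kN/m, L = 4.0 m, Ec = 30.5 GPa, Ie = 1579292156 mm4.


Convert: L = 4.0 m = 4000 mm, Ec = 30.5 GPa = 30500 MPa
delta = 5 * 21.0 * 4000^4 / (384 * 30500 * 1579292156)
= 1.45 mm

1.45


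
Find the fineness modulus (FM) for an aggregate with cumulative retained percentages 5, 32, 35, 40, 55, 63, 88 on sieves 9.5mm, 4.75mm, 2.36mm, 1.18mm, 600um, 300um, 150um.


FM = sum(cumulative % retained) / 100
= 318 / 100
= 3.18

3.18


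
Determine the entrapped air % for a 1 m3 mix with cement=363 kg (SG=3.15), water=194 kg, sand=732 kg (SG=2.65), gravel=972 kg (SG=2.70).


Vol cement = 363 / (3.15 * 1000) = 0.115238 m3
Vol water = 194 / 1000 = 0.194 m3
Vol sand = 732 / (2.65 * 1000) = 0.276226 m3
Vol gravel = 972 / (2.70 * 1000) = 0.36 m3
Total solid + water volume = 0.945465 m3
Air = (1 - 0.945465) * 100 = 5.45%

5.45


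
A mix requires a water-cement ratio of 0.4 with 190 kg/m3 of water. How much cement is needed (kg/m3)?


Cement = water / (w/c)
= 190 / 0.4
= 475.0 kg/m3

475.0


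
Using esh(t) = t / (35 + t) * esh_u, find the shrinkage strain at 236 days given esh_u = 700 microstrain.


esh(236) = 236 / (35 + 236) * 700
= 236 / 271 * 700
= 609.6 microstrain

609.6


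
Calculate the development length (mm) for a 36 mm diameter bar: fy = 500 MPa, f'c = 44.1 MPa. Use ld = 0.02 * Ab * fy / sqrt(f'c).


Ab = pi * 36^2 / 4 = 1017.876 mm2
ld = 0.02 * 1017.876 * 500 / sqrt(44.1)
= 1532.8 mm

1532.8
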